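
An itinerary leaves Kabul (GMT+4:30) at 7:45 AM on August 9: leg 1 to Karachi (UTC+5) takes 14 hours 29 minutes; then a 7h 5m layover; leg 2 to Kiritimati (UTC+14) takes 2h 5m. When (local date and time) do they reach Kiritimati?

Convert departure to UTC: 7:45 AM − 4:30 = 3:15 AM UTC on Aug 9.
Add 14 hours 29 minutes leg 1 → 5:44 PM UTC.
Add 7 hours 5 minutes layover in Karachi → 12:49 AM UTC (Aug 10).
Add 2 hours 5 minutes leg 2 → 2:54 AM UTC.
Kiritimati is UTC+14:00, so local arrival = 2:54 AM + 14:00 = 4:54 PM on Aug 10.

4:54 PM on August 10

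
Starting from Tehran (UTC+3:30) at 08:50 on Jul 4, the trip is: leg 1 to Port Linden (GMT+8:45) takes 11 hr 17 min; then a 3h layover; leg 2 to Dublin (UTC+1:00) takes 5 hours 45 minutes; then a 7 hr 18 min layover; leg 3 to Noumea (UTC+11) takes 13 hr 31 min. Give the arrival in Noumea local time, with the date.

09:11 on Jul 6

Convert departure to UTC: 08:50 − 3:30 = 05:20 UTC on Jul 4.
Add 11 hours 17 minutes leg 1 → 16:37 UTC.
Add 3 hours layover in Port Linden → 19:37 UTC.
Add 5 hours 45 minutes leg 2 → 01:22 UTC (Jul 5).
Add 7 hours and 18 minutes layover in Dublin → 08:40 UTC.
Add 13 hours and 31 minutes leg 3 → 22:11 UTC.
Noumea is UTC+11:00, so local arrival = 22:11 + 11:00 = 09:11 on Jul 6.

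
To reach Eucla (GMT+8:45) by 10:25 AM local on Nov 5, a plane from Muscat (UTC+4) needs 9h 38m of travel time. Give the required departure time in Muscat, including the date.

8:02 PM on November 4

Target arrival in UTC: 10:25 AM − 8:45 = 1:40 AM on Nov 5.
Subtract 9 hours 38 minutes → departure 4:02 PM UTC on Nov 4.
Muscat is UTC+4:00: 4:02 PM + 4:00 = 8:02 PM on Nov 4.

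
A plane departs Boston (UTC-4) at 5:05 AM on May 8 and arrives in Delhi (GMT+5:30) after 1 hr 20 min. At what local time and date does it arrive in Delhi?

Convert departure to UTC: 5:05 AM + 4:00 = 9:05 AM UTC on May 8.
Add 1 hour and 20 minutes travel time → 10:25 AM UTC.
Delhi is UTC+5:30, so local arrival = 10:25 AM + 5:30 = 3:55 PM on May 8.

3:55 PM on May 8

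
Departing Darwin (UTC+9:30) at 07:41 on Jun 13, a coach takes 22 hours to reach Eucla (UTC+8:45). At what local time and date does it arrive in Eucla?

Convert departure to UTC: 07:41 − 9:30 = 22:11 UTC on Jun 12.
Add 22 hours travel time → 20:11 UTC (Jun 13).
Eucla is UTC+8:45, so local arrival = 20:11 + 8:45 = 04:56 on Jun 14.

04:56 on Jun 14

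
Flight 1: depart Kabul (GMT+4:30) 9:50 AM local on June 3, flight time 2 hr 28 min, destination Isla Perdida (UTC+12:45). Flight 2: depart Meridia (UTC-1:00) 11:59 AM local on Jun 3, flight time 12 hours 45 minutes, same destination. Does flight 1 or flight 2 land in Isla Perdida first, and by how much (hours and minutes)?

the first, by 17 hours 56 minutes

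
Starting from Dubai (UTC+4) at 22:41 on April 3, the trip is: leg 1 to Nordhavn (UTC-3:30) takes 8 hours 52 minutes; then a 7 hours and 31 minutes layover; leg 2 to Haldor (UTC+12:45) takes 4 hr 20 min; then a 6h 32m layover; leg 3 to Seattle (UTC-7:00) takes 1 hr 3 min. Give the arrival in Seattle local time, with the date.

Convert departure to UTC: 22:41 − 4:00 = 18:41 UTC on Apr 3.
Add 8 hours 52 minutes leg 1 → 03:33 UTC (Apr 4).
Add 7 hours and 31 minutes layover in Nordhavn → 11:04 UTC.
Add 4 hours 20 minutes leg 2 → 15:24 UTC.
Add 6 hours 32 minutes layover in Haldor → 21:56 UTC.
Add 1 hour and 3 minutes leg 3 → 22:59 UTC.
Seattle is UTC−7:00, so local arrival = 22:59 − 7:00 = 15:59 on Apr 4.

15:59 on April 4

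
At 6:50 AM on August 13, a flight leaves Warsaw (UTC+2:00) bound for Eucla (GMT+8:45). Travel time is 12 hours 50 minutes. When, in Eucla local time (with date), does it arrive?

Convert departure to UTC: 6:50 AM − 2:00 = 4:50 AM UTC on Aug 13.
Add 12 hours and 50 minutes travel time → 5:40 PM UTC.
Eucla is UTC+8:45, so local arrival = 5:40 PM + 8:45 = 2:25 AM on Aug 14.

2:25 AM on August 14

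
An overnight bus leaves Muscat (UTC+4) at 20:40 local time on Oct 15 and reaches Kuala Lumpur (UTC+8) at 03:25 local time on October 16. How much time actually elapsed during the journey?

Kuala Lumpur is 4:00 ahead of Muscat.
Clock-face elapsed time (ignoring zones) is 6 hours 45 minutes.
Actual elapsed = 6 hours 45 minutes − 4:00 = 2 hours 45 minutes.

2 hours 45 minutes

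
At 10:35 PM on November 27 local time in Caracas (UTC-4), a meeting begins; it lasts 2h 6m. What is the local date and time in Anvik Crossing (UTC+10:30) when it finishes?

3:11 PM on Nov 28

Convert start to UTC: 10:35 PM + 4:00 = 2:35 AM UTC on Nov 28.
Add 2 hours and 6 minutes duration → 4:41 AM UTC.
Anvik Crossing is UTC+10:30, so local end time = 4:41 AM + 10:30 = 3:11 PM on Nov 28.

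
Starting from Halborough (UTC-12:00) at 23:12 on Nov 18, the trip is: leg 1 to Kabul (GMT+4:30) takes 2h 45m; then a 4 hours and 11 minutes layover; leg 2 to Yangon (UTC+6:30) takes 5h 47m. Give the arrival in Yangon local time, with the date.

Convert departure to UTC: 23:12 + 12:00 = 11:12 UTC on Nov 19.
Add 2 hours 45 minutes leg 1 → 13:57 UTC.
Add 4 hours and 11 minutes layover in Kabul → 18:08 UTC.
Add 5 hours and 47 minutes leg 2 → 23:55 UTC.
Yangon is UTC+6:30, so local arrival = 23:55 + 6:30 = 06:25 on Nov 20.

06:25 on November 20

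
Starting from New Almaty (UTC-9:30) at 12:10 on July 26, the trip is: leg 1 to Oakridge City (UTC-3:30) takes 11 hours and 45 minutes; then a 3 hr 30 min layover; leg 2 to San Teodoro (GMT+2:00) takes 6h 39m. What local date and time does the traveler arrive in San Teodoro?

21:34 on Jul 27

Convert departure to UTC: 12:10 + 9:30 = 21:40 UTC on Jul 26.
Add 11 hours 45 minutes leg 1 → 09:25 UTC (Jul 27).
Add 3 hours 30 minutes layover in Oakridge City → 12:55 UTC.
Add 6 hours 39 minutes leg 2 → 19:34 UTC.
San Teodoro is UTC+2:00, so local arrival = 19:34 + 2:00 = 21:34 on Jul 27.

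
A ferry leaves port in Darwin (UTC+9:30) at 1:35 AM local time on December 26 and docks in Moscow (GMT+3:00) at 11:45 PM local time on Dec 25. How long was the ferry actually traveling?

Moscow is 6:30 behind Darwin.
Clock-face elapsed time (ignoring zones) is −1 hour 50 minutes.
Actual elapsed = −1 hour 50 minutes + 6:30 = 4 hours 40 minutes.

4 hours 40 minutes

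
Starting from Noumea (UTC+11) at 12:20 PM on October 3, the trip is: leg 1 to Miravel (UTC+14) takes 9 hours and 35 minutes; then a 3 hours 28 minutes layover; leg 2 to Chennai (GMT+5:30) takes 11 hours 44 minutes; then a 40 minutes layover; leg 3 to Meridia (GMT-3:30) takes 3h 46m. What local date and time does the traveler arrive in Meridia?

3:03 AM on Oct 4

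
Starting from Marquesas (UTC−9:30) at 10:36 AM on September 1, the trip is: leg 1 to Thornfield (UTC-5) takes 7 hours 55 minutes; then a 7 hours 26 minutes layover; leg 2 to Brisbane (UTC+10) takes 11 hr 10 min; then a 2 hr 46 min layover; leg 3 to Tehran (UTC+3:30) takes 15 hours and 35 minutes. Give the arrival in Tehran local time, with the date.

Convert departure to UTC: 10:36 AM + 9:30 = 8:06 PM UTC on Sep 1.
Add 7 hours 55 minutes leg 1 → 4:01 AM UTC (Sep 2).
Add 7 hours 26 minutes layover in Thornfield → 11:27 AM UTC.
Add 11 hours and 10 minutes leg 2 → 10:37 PM UTC.
Add 2 hours and 46 minutes layover in Brisbane → 1:23 AM UTC (Sep 3).
Add 15 hours and 35 minutes leg 3 → 4:58 PM UTC.
Tehran is UTC+3:30, so local arrival = 4:58 PM + 3:30 = 8:28 PM on Sep 3.

8:28 PM on Sep 3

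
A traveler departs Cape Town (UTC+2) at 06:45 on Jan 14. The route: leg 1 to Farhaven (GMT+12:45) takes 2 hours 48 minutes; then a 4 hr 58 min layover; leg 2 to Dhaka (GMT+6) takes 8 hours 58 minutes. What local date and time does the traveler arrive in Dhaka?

03:29 on January 15

Convert departure to UTC: 06:45 − 2:00 = 04:45 UTC on Jan 14.
Add 2 hours 48 minutes leg 1 → 07:33 UTC.
Add 4 hours and 58 minutes layover in Farhaven → 12:31 UTC.
Add 8 hours 58 minutes leg 2 → 21:29 UTC.
Dhaka is UTC+6:00, so local arrival = 21:29 + 6:00 = 03:29 on Jan 15.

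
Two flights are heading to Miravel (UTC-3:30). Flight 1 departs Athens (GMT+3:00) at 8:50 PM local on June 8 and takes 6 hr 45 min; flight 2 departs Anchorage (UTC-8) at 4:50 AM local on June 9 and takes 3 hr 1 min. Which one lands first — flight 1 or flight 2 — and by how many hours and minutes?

Flight 1 in UTC: 8:50 PM − 3:00 = 5:50 PM on Jun 8.
+6 hours and 45 minutes → arrive 12:35 AM UTC on Jun 9.
Flight 2 in UTC: 4:50 AM + 8:00 = 12:50 PM on Jun 9.
+3 hours and 1 minute → arrive 3:51 PM UTC on Jun 9.
Flight 1 lands earlier by 15 hours 16 minutes.

the first, by 15 hours 16 minutes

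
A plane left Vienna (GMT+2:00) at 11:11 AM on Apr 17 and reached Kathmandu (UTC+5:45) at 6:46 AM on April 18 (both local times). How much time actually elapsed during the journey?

Kathmandu is 3:45 ahead of Vienna.
Clock-face elapsed time (ignoring zones) is 19 hours 35 minutes.
Actual elapsed = 19 hours 35 minutes − 3:45 = 15 hours 50 minutes.

15 hours 50 minutes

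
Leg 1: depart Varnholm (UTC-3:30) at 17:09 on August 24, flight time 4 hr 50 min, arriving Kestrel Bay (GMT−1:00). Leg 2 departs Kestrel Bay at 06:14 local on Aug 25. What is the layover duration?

Convert departure to UTC: 17:09 + 3:30 = 20:39 UTC on Aug 24.
Add 4 hours 50 minutes flight time → 01:29 UTC (Aug 25).
Kestrel Bay is UTC−1:00, so local arrival = 01:29 − 1:00 = 00:29 on Aug 25.
Layover = 06:14 − 00:29 = 5 hours 45 minutes.

5 hours 45 minutes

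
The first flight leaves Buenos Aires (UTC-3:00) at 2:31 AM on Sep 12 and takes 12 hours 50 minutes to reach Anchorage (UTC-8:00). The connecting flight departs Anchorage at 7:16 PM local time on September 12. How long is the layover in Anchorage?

Convert departure to UTC: 2:31 AM + 3:00 = 5:31 AM UTC on Sep 12.
Add 12 hours and 50 minutes flight time → 6:21 PM UTC.
Anchorage is UTC−8:00, so local arrival = 6:21 PM − 8:00 = 10:21 AM on Sep 12.
Layover = 7:16 PM − 10:21 AM = 8 hours 55 minutes.

8 hours 55 minutes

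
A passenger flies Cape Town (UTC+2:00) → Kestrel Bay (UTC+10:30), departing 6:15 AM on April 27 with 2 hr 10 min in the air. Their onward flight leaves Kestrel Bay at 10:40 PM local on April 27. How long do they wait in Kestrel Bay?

5 hours 45 minutes

Convert departure to UTC: 6:15 AM − 2:00 = 4:15 AM UTC on Apr 27.
Add 2 hours 10 minutes flight time → 6:25 AM UTC.
Kestrel Bay is UTC+10:30, so local arrival = 6:25 AM + 10:30 = 4:55 PM on Apr 27.
Layover = 10:40 PM − 4:55 PM = 5 hours 45 minutes.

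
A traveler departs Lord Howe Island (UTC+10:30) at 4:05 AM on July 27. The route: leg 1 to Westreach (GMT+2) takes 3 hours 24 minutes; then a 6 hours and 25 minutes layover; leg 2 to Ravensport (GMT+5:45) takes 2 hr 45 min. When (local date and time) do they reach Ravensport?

Convert departure to UTC: 4:05 AM − 10:30 = 5:35 PM UTC on Jul 26.
Add 3 hours and 24 minutes leg 1 → 8:59 PM UTC.
Add 6 hours 25 minutes layover in Westreach → 3:24 AM UTC (Jul 27).
Add 2 hours and 45 minutes leg 2 → 6:09 AM UTC.
Ravensport is UTC+5:45, so local arrival = 6:09 AM + 5:45 = 11:54 AM on Jul 27.

11:54 AM on July 27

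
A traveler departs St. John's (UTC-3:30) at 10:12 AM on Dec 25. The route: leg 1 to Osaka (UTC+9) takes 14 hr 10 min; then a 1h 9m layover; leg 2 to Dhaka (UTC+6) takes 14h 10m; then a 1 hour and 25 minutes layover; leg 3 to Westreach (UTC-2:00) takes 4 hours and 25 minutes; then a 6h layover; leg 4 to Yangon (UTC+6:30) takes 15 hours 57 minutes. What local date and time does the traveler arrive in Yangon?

Convert departure to UTC: 10:12 AM + 3:30 = 1:42 PM UTC on Dec 25.
Add 14 hours and 10 minutes leg 1 → 3:52 AM UTC (Dec 26).
Add 1 hour 9 minutes layover in Osaka → 5:01 AM UTC.
Add 14 hours and 10 minutes leg 2 → 7:11 PM UTC.
Add 1 hour and 25 minutes layover in Dhaka → 8:36 PM UTC.
Add 4 hours and 25 minutes leg 3 → 1:01 AM UTC (Dec 27).
Add 6 hours layover in Westreach → 7:01 AM UTC.
Add 15 hours and 57 minutes leg 4 → 10:58 PM UTC.
Yangon is UTC+6:30, so local arrival = 10:58 PM + 6:30 = 5:28 AM on Dec 28.

5:28 AM on December 28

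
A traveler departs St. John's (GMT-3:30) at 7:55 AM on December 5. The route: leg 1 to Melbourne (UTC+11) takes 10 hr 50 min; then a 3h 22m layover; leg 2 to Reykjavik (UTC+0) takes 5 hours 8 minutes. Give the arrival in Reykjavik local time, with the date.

6:45 AM on December 6

Convert departure to UTC: 7:55 AM + 3:30 = 11:25 AM UTC on Dec 5.
Add 10 hours and 50 minutes leg 1 → 10:15 PM UTC.
Add 3 hours and 22 minutes layover in Melbourne → 1:37 AM UTC (Dec 6).
Add 5 hours 8 minutes leg 2 → 6:45 AM UTC.
Reykjavik is UTC+0, so local arrival is the same: 6:45 AM on Dec 6.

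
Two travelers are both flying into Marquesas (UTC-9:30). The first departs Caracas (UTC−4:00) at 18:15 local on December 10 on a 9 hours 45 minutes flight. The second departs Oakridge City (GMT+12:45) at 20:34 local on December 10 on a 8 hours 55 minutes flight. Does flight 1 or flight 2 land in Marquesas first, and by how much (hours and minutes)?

the second, by 15 hours 16 minutes

Flight 1 in UTC: 18:15 + 4:00 = 22:15 on Dec 10.
+9 hours and 45 minutes → arrive 08:00 UTC on Dec 11.
Flight 2 in UTC: 20:34 − 12:45 = 07:49 on Dec 10.
+8 hours 55 minutes → arrive 16:44 UTC on Dec 10.
Flight 2 lands earlier by 15 hours 16 minutes.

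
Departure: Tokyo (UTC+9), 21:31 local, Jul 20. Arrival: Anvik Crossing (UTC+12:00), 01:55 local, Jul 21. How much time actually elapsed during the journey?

1 hour 24 minutes

Departure in UTC: 21:31 − 9:00 = 12:31 on Jul 20.
Arrival in UTC: 01:55 − 12:00 = 13:55 on Jul 20.
Elapsed = 13:55 − 12:31 = 1 hour 24 minutes.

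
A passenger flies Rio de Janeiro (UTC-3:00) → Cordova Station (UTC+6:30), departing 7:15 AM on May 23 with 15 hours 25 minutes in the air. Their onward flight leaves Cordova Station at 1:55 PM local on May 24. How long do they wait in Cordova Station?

5 hours 45 minutes

Convert departure to UTC: 7:15 AM + 3:00 = 10:15 AM UTC on May 23.
Add 15 hours and 25 minutes flight time → 1:40 AM UTC (May 24).
Cordova Station is UTC+6:30, so local arrival = 1:40 AM + 6:30 = 8:10 AM on May 24.
Layover = 1:55 PM − 8:10 AM = 5 hours 45 minutes.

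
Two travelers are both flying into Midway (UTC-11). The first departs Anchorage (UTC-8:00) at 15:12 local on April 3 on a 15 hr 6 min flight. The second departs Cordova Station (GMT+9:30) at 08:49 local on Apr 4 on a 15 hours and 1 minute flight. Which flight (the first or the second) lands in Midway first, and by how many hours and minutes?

Flight 1 in UTC: 15:12 + 8:00 = 23:12 on Apr 3.
+15 hours 6 minutes → arrive 14:18 UTC on Apr 4.
Flight 2 in UTC: 08:49 − 9:30 = 23:19 on Apr 3.
+15 hours and 1 minute → arrive 14:20 UTC on Apr 4.
Flight 1 lands earlier by 2 minutes.

the first, by 2 minutes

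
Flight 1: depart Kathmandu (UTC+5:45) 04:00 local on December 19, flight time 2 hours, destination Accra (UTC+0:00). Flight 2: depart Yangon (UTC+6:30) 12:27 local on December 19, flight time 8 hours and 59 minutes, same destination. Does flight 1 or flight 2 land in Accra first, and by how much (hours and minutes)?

Flight 1 in UTC: 04:00 − 5:45 = 22:15 on Dec 18.
+2 hours → arrive 00:15 UTC on Dec 19.
Flight 2 in UTC: 12:27 − 6:30 = 05:57 on Dec 19.
+8 hours 59 minutes → arrive 14:56 UTC on Dec 19.
Flight 1 lands earlier by 14 hours 41 minutes.

the first, by 14 hours 41 minutes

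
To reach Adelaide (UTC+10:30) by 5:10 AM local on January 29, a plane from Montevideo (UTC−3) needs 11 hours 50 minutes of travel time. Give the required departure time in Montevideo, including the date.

Target arrival in UTC: 5:10 AM − 10:30 = 6:40 PM on Jan 28.
Subtract 11 hours 50 minutes → departure 6:50 AM UTC on Jan 28.
Montevideo is UTC−3:00: 6:50 AM − 3:00 = 3:50 AM on Jan 28.

3:50 AM on Jan 28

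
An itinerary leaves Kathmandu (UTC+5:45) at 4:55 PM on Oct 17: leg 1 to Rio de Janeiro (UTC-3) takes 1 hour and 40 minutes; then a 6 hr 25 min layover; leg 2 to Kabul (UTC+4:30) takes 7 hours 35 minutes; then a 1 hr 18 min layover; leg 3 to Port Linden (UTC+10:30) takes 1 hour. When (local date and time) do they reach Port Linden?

Convert departure to UTC: 4:55 PM − 5:45 = 11:10 AM UTC on Oct 17.
Add 1 hour and 40 minutes leg 1 → 12:50 PM UTC.
Add 6 hours 25 minutes layover in Rio de Janeiro → 7:15 PM UTC.
Add 7 hours and 35 minutes leg 2 → 2:50 AM UTC (Oct 18).
Add 1 hour and 18 minutes layover in Kabul → 4:08 AM UTC.
Add 1 hour leg 3 → 5:08 AM UTC.
Port Linden is UTC+10:30, so local arrival = 5:08 AM + 10:30 = 3:38 PM on Oct 18.

3:38 PM on Oct 18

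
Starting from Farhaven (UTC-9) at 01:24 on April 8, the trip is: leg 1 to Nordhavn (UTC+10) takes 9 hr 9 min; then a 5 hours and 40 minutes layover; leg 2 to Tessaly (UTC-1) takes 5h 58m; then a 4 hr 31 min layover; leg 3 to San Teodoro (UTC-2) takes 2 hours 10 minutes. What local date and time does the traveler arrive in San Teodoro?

11:52 on Apr 9

Convert departure to UTC: 01:24 + 9:00 = 10:24 UTC on Apr 8.
Add 9 hours and 9 minutes leg 1 → 19:33 UTC.
Add 5 hours 40 minutes layover in Nordhavn → 01:13 UTC (Apr 9).
Add 5 hours 58 minutes leg 2 → 07:11 UTC.
Add 4 hours and 31 minutes layover in Tessaly → 11:42 UTC.
Add 2 hours and 10 minutes leg 3 → 13:52 UTC.
San Teodoro is UTC−2:00, so local arrival = 13:52 − 2:00 = 11:52 on Apr 9.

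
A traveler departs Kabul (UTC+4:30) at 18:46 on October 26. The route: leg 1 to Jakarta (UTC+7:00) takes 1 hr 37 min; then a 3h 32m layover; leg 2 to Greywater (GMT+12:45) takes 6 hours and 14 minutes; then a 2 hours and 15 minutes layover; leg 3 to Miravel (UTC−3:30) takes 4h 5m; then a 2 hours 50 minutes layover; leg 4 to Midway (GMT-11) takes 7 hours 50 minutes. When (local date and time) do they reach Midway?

07:39 on October 27

Convert departure to UTC: 18:46 − 4:30 = 14:16 UTC on Oct 26.
Add 1 hour 37 minutes leg 1 → 15:53 UTC.
Add 3 hours and 32 minutes layover in Jakarta → 19:25 UTC.
Add 6 hours and 14 minutes leg 2 → 01:39 UTC (Oct 27).
Add 2 hours 15 minutes layover in Greywater → 03:54 UTC.
Add 4 hours and 5 minutes leg 3 → 07:59 UTC.
Add 2 hours 50 minutes layover in Miravel → 10:49 UTC.
Add 7 hours and 50 minutes leg 4 → 18:39 UTC.
Midway is UTC−11:00, so local arrival = 18:39 − 11:00 = 07:39 on Oct 27.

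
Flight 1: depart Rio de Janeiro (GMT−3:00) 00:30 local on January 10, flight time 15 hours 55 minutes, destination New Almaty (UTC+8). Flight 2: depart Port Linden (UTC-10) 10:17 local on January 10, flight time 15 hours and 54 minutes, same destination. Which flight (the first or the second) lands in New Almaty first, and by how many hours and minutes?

Flight 1 in UTC: 00:30 + 3:00 = 03:30 on Jan 10.
+15 hours and 55 minutes → arrive 19:25 UTC on Jan 10.
Flight 2 in UTC: 10:17 + 10:00 = 20:17 on Jan 10.
+15 hours and 54 minutes → arrive 12:11 UTC on Jan 11.
Flight 1 lands earlier by 16 hours 46 minutes.

the first, by 16 hours 46 minutes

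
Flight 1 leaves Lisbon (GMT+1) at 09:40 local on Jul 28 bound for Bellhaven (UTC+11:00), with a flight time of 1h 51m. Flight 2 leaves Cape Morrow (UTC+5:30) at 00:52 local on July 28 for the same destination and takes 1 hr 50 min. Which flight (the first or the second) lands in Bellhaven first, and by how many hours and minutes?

Flight 1 in UTC: 09:40 − 1:00 = 08:40 on Jul 28.
+1 hour 51 minutes → arrive 10:31 UTC on Jul 28.
Flight 2 in UTC: 00:52 − 5:30 = 19:22 on Jul 27.
+1 hour 50 minutes → arrive 21:12 UTC on Jul 27.
Flight 2 lands earlier by 13 hours 19 minutes.

the second, by 13 hours 19 minutes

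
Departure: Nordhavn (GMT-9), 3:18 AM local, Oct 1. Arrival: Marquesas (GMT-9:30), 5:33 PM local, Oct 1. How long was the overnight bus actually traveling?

Departure in UTC: 3:18 AM + 9:00 = 12:18 PM on Oct 1.
Arrival in UTC: 5:33 PM + 9:30 = 3:03 AM on Oct 2.
Elapsed = 3:03 AM − 12:18 PM (+1 day) = 14 hours 45 minutes.

14 hours 45 minutes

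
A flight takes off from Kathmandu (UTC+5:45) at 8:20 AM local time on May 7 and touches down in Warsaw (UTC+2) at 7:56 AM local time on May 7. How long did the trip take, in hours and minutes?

3 hours 21 minutes

Warsaw is 3:45 behind Kathmandu.
Clock-face elapsed time (ignoring zones) is −24 minutes.
Actual elapsed = −24 minutes + 3:45 = 3 hours 21 minutes.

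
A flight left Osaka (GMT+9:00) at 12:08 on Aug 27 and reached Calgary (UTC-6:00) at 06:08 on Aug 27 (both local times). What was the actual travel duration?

9 hours

Departure in UTC: 12:08 − 9:00 = 03:08 on Aug 27.
Arrival in UTC: 06:08 + 6:00 = 12:08 on Aug 27.
Elapsed = 12:08 − 03:08 = 9 hours.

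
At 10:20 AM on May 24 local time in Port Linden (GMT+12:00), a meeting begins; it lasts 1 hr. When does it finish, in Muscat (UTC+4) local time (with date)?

Convert start to UTC: 10:20 AM − 12:00 = 10:20 PM UTC on May 23.
Add 1 hour duration → 11:20 PM UTC.
Muscat is UTC+4:00, so local end time = 11:20 PM + 4:00 = 3:20 AM on May 24.

3:20 AM on May 24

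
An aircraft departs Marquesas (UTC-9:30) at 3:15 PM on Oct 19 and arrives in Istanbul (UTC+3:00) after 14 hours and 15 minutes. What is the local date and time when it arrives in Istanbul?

Istanbul is 12:30 ahead of Marquesas.
After 14 hours 15 minutes it is 5:30 AM (Oct 20) in Marquesas.
Shift by the zone difference: 5:30 AM + 12:30 = 6:00 PM on Oct 20 in Istanbul.

6:00 PM on October 20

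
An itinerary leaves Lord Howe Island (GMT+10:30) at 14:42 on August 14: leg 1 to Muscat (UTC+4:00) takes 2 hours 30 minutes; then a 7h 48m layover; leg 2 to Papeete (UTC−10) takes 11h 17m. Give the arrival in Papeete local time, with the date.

Convert departure to UTC: 14:42 − 10:30 = 04:12 UTC on Aug 14.
Add 2 hours 30 minutes leg 1 → 06:42 UTC.
Add 7 hours and 48 minutes layover in Muscat → 14:30 UTC.
Add 11 hours 17 minutes leg 2 → 01:47 UTC (Aug 15).
Papeete is UTC−10:00, so local arrival = 01:47 − 10:00 = 15:47 on Aug 14.

15:47 on August 14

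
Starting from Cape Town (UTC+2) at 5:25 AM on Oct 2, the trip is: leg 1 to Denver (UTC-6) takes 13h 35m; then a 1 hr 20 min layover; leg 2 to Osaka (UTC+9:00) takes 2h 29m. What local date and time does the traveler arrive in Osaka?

Convert departure to UTC: 5:25 AM − 2:00 = 3:25 AM UTC on Oct 2.
Add 13 hours 35 minutes leg 1 → 5:00 PM UTC.
Add 1 hour and 20 minutes layover in Denver → 6:20 PM UTC.
Add 2 hours 29 minutes leg 2 → 8:49 PM UTC.
Osaka is UTC+9:00, so local arrival = 8:49 PM + 9:00 = 5:49 AM on Oct 3.

5:49 AM on October 3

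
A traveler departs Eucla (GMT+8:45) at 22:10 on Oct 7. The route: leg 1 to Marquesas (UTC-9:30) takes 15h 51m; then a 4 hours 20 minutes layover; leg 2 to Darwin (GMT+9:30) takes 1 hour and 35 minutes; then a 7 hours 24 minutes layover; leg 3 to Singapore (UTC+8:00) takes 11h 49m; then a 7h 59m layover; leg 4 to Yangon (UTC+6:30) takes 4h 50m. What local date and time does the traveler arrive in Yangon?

Convert departure to UTC: 22:10 − 8:45 = 13:25 UTC on Oct 7.
Add 15 hours and 51 minutes leg 1 → 05:16 UTC (Oct 8).
Add 4 hours and 20 minutes layover in Marquesas → 09:36 UTC.
Add 1 hour 35 minutes leg 2 → 11:11 UTC.
Add 7 hours and 24 minutes layover in Darwin → 18:35 UTC.
Add 11 hours 49 minutes leg 3 → 06:24 UTC (Oct 9).
Add 7 hours and 59 minutes layover in Singapore → 14:23 UTC.
Add 4 hours and 50 minutes leg 4 → 19:13 UTC.
Yangon is UTC+6:30, so local arrival = 19:13 + 6:30 = 01:43 on Oct 10.

01:43 on October 10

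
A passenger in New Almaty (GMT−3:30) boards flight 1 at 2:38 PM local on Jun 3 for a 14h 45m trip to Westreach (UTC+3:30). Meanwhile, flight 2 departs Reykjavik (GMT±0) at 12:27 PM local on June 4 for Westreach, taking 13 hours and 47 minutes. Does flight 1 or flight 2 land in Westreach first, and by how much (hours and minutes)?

the first, by 17 hours 21 minutes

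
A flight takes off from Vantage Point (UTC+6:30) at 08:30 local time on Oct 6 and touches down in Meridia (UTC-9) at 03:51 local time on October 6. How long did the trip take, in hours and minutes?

10 hours 51 minutes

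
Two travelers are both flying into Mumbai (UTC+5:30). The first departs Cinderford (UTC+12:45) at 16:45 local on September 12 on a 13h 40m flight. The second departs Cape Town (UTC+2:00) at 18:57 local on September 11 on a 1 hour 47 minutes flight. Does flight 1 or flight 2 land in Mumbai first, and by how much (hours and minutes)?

the second, by 22 hours 56 minutes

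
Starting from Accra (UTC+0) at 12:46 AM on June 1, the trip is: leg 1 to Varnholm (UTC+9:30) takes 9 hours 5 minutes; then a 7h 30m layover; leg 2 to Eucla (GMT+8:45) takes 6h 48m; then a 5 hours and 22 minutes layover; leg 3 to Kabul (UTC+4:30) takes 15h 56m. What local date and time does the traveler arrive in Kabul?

Accra is at UTC+0, so departure is already 12:46 AM UTC on Jun 1.
Add 9 hours 5 minutes leg 1 → 9:51 AM UTC.
Add 7 hours 30 minutes layover in Varnholm → 5:21 PM UTC.
Add 6 hours 48 minutes leg 2 → 12:09 AM UTC (Jun 2).
Add 5 hours and 22 minutes layover in Eucla → 5:31 AM UTC.
Add 15 hours and 56 minutes leg 3 → 9:27 PM UTC.
Kabul is UTC+4:30, so local arrival = 9:27 PM + 4:30 = 1:57 AM on Jun 3.

1:57 AM on June 3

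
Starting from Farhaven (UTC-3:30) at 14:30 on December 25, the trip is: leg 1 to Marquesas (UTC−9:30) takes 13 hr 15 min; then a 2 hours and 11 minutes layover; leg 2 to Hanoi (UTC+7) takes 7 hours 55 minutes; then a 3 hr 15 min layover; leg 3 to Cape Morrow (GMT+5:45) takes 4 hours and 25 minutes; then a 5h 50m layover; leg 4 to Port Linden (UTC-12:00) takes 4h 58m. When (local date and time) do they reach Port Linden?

23:49 on December 26

Convert departure to UTC: 14:30 + 3:30 = 18:00 UTC on Dec 25.
Add 13 hours 15 minutes leg 1 → 07:15 UTC (Dec 26).
Add 2 hours and 11 minutes layover in Marquesas → 09:26 UTC.
Add 7 hours and 55 minutes leg 2 → 17:21 UTC.
Add 3 hours and 15 minutes layover in Hanoi → 20:36 UTC.
Add 4 hours and 25 minutes leg 3 → 01:01 UTC (Dec 27).
Add 5 hours and 50 minutes layover in Cape Morrow → 06:51 UTC.
Add 4 hours and 58 minutes leg 4 → 11:49 UTC.
Port Linden is UTC−12:00, so local arrival = 11:49 − 12:00 = 23:49 on Dec 26.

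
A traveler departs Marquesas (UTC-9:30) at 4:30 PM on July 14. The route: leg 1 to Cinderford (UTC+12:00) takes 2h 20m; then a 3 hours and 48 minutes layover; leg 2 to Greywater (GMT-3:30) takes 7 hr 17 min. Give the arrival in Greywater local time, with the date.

11:55 AM on Jul 15

Convert departure to UTC: 4:30 PM + 9:30 = 2:00 AM UTC on Jul 15.
Add 2 hours and 20 minutes leg 1 → 4:20 AM UTC.
Add 3 hours and 48 minutes layover in Cinderford → 8:08 AM UTC.
Add 7 hours 17 minutes leg 2 → 3:25 PM UTC.
Greywater is UTC−3:30, so local arrival = 3:25 PM − 3:30 = 11:55 AM on Jul 15.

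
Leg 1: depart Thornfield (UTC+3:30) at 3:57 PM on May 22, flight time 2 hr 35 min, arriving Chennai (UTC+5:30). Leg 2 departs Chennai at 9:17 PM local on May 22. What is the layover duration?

45 minutes

Convert departure to UTC: 3:57 PM − 3:30 = 12:27 PM UTC on May 22.
Add 2 hours and 35 minutes flight time → 3:02 PM UTC.
Chennai is UTC+5:30, so local arrival = 3:02 PM + 5:30 = 8:32 PM on May 22.
Layover = 9:17 PM − 8:32 PM = 45 minutes.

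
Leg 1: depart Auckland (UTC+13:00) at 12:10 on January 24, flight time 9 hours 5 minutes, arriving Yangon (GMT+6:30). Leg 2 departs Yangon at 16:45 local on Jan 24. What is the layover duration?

2 hours

Convert departure to UTC: 12:10 − 13:00 = 23:10 UTC on Jan 23.
Add 9 hours and 5 minutes flight time → 08:15 UTC (Jan 24).
Yangon is UTC+6:30, so local arrival = 08:15 + 6:30 = 14:45 on Jan 24.
Layover = 16:45 − 14:45 = 2 hours.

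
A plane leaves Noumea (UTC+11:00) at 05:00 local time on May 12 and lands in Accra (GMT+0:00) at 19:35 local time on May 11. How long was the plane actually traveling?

1 hour 35 minutes

Departure in UTC: 05:00 − 11:00 = 18:00 on May 11.
Arrival is already UTC: 19:35 on May 11.
Elapsed = 19:35 − 18:00 = 1 hour 35 minutes.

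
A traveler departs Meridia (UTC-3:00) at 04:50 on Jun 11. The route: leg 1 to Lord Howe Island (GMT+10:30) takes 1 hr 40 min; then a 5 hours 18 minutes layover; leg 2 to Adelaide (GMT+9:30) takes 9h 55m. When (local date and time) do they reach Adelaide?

10:13 on Jun 12

Convert departure to UTC: 04:50 + 3:00 = 07:50 UTC on Jun 11.
Add 1 hour 40 minutes leg 1 → 09:30 UTC.
Add 5 hours 18 minutes layover in Lord Howe Island → 14:48 UTC.
Add 9 hours 55 minutes leg 2 → 00:43 UTC (Jun 12).
Adelaide is UTC+9:30, so local arrival = 00:43 + 9:30 = 10:13 on Jun 12.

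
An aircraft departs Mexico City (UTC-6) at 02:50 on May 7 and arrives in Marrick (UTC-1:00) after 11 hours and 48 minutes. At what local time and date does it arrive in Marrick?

Marrick is 5:00 ahead of Mexico City.
After 11 hours 48 minutes it is 14:38 in Mexico City.
Shift by the zone difference: 14:38 + 5:00 = 19:38 on May 7 in Marrick.

19:38 on May 7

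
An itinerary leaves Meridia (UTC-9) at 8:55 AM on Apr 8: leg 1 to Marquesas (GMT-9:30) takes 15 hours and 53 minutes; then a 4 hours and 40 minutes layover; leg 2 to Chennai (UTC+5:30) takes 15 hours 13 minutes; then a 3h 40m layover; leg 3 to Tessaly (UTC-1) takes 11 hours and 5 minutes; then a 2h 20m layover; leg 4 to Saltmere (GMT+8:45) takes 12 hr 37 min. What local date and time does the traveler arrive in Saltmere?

8:08 PM on April 11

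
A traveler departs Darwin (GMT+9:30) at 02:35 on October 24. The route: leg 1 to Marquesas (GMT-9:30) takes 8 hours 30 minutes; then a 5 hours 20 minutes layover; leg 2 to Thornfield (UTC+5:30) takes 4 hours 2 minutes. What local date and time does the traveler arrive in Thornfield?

16:27 on October 24

Convert departure to UTC: 02:35 − 9:30 = 17:05 UTC on Oct 23.
Add 8 hours and 30 minutes leg 1 → 01:35 UTC (Oct 24).
Add 5 hours and 20 minutes layover in Marquesas → 06:55 UTC.
Add 4 hours and 2 minutes leg 2 → 10:57 UTC.
Thornfield is UTC+5:30, so local arrival = 10:57 + 5:30 = 16:27 on Oct 24.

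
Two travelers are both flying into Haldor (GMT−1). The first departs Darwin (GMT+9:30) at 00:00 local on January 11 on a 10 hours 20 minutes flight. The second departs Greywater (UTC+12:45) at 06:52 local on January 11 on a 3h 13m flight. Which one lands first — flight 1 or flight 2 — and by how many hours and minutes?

the second, by 3 hours 30 minutes

Flight 1 in UTC: 00:00 − 9:30 = 14:30 on Jan 10.
+10 hours 20 minutes → arrive 00:50 UTC on Jan 11.
Flight 2 in UTC: 06:52 − 12:45 = 18:07 on Jan 10.
+3 hours and 13 minutes → arrive 21:20 UTC on Jan 10.
Flight 2 lands earlier by 3 hours 30 minutes.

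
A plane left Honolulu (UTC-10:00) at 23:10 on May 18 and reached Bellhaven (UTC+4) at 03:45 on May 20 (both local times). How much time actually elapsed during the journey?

14 hours 35 minutes

Bellhaven is 14:00 ahead of Honolulu.
Clock-face elapsed time (ignoring zones) is 28 hours 35 minutes.
Actual elapsed = 28 hours 35 minutes − 14:00 = 14 hours 35 minutes.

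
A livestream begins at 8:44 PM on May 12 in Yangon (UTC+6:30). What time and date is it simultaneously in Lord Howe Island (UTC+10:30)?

12:44 AM on May 13

Lord Howe Island is 4:00 ahead of Yangon.
Shift by the zone difference: 8:44 PM + 4:00 = 12:44 AM on May 13 in Lord Howe Island.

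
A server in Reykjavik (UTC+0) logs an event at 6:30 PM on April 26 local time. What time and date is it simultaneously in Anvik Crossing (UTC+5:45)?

12:15 AM on April 27

Reykjavik is UTC+0 so that is 6:30 PM UTC.
Anvik Crossing is UTC+5:45: 6:30 PM + 5:45 = 12:15 AM on Apr 27.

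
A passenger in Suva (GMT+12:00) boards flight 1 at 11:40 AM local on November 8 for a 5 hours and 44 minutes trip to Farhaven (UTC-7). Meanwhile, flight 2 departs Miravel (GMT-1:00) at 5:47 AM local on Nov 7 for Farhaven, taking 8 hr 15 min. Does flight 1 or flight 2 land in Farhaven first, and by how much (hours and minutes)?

Flight 1 in UTC: 11:40 AM − 12:00 = 11:40 PM on Nov 7.
+5 hours 44 minutes → arrive 5:24 AM UTC on Nov 8.
Flight 2 in UTC: 5:47 AM + 1:00 = 6:47 AM on Nov 7.
+8 hours and 15 minutes → arrive 3:02 PM UTC on Nov 7.
Flight 2 lands earlier by 14 hours 22 minutes.

the second, by 14 hours 22 minutes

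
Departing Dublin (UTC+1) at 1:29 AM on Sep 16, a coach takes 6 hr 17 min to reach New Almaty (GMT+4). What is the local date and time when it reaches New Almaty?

10:46 AM on Sep 16

Convert departure to UTC: 1:29 AM − 1:00 = 12:29 AM UTC on Sep 16.
Add 6 hours and 17 minutes travel time → 6:46 AM UTC.
New Almaty is UTC+4:00, so local arrival = 6:46 AM + 4:00 = 10:46 AM on Sep 16.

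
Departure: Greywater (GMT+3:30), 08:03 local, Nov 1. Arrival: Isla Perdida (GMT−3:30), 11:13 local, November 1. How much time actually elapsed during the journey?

Isla Perdida is 7:00 behind Greywater.
Clock-face elapsed time (ignoring zones) is 3 hours 10 minutes.
Actual elapsed = 3 hours 10 minutes + 7:00 = 10 hours 10 minutes.

10 hours 10 minutes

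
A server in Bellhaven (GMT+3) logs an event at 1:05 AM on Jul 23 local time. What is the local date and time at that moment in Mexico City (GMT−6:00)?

Mexico City is 9:00 behind Bellhaven.
Shift by the zone difference: 1:05 AM − 9:00 = 4:05 PM on Jul 22 in Mexico City.

4:05 PM on Jul 22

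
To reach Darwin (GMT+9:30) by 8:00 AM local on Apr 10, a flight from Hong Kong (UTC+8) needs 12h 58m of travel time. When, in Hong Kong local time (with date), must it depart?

5:32 PM on April 9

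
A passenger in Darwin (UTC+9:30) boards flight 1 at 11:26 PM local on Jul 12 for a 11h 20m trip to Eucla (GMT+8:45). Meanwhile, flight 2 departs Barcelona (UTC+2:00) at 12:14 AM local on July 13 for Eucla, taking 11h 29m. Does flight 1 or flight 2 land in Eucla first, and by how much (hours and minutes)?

the first, by 8 hours 27 minutes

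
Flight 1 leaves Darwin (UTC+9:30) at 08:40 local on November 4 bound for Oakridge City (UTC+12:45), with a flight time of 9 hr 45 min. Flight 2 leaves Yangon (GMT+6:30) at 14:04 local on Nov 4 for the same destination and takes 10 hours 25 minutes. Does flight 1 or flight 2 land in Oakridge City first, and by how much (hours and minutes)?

Flight 1 in UTC: 08:40 − 9:30 = 23:10 on Nov 3.
+9 hours 45 minutes → arrive 08:55 UTC on Nov 4.
Flight 2 in UTC: 14:04 − 6:30 = 07:34 on Nov 4.
+10 hours 25 minutes → arrive 17:59 UTC on Nov 4.
Flight 1 lands earlier by 9 hours 4 minutes.

the first, by 9 hours 4 minutes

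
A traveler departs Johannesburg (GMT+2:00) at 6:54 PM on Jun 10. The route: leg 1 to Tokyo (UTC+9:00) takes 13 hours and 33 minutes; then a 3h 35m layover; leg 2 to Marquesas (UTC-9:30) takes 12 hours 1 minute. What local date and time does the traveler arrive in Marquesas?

Convert departure to UTC: 6:54 PM − 2:00 = 4:54 PM UTC on Jun 10.
Add 13 hours and 33 minutes leg 1 → 6:27 AM UTC (Jun 11).
Add 3 hours 35 minutes layover in Tokyo → 10:02 AM UTC.
Add 12 hours 1 minute leg 2 → 10:03 PM UTC.
Marquesas is UTC−9:30, so local arrival = 10:03 PM − 9:30 = 12:33 PM on Jun 11.

12:33 PM on June 11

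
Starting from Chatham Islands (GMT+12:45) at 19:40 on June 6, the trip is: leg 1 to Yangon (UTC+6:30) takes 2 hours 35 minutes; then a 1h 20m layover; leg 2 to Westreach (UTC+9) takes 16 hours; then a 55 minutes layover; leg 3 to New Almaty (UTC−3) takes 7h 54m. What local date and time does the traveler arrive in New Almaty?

08:39 on June 7

Convert departure to UTC: 19:40 − 12:45 = 06:55 UTC on Jun 6.
Add 2 hours and 35 minutes leg 1 → 09:30 UTC.
Add 1 hour and 20 minutes layover in Yangon → 10:50 UTC.
Add 16 hours leg 2 → 02:50 UTC (Jun 7).
Add 55 minutes layover in Westreach → 03:45 UTC.
Add 7 hours and 54 minutes leg 3 → 11:39 UTC.
New Almaty is UTC−3:00, so local arrival = 11:39 − 3:00 = 08:39 on Jun 7.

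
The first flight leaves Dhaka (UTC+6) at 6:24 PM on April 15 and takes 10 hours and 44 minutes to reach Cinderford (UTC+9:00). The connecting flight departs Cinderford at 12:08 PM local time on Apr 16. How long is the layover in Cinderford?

4 hours

Convert departure to UTC: 6:24 PM − 6:00 = 12:24 PM UTC on Apr 15.
Add 10 hours and 44 minutes flight time → 11:08 PM UTC.
Cinderford is UTC+9:00, so local arrival = 11:08 PM + 9:00 = 8:08 AM on Apr 16.
Layover = 12:08 PM − 8:08 AM = 4 hours.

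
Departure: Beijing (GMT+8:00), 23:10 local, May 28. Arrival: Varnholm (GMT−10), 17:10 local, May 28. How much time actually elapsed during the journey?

12 hours

Varnholm is 18:00 behind Beijing.
Clock-face elapsed time (ignoring zones) is −6 hours.
Actual elapsed = −6 hours + 18:00 = 12 hours.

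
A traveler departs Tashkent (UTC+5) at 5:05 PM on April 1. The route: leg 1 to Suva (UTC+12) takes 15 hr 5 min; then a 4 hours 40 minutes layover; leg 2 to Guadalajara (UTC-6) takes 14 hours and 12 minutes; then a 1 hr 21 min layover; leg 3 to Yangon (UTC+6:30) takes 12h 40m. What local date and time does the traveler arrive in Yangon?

6:33 PM on April 3

Convert departure to UTC: 5:05 PM − 5:00 = 12:05 PM UTC on Apr 1.
Add 15 hours and 5 minutes leg 1 → 3:10 AM UTC (Apr 2).
Add 4 hours and 40 minutes layover in Suva → 7:50 AM UTC.
Add 14 hours and 12 minutes leg 2 → 10:02 PM UTC.
Add 1 hour and 21 minutes layover in Guadalajara → 11:23 PM UTC.
Add 12 hours and 40 minutes leg 3 → 12:03 PM UTC (Apr 3).
Yangon is UTC+6:30, so local arrival = 12:03 PM + 6:30 = 6:33 PM on Apr 3.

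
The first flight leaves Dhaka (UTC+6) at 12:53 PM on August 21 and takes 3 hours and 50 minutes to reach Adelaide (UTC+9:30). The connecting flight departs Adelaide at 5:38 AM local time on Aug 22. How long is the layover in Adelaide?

9 hours 25 minutes

Convert departure to UTC: 12:53 PM − 6:00 = 6:53 AM UTC on Aug 21.
Add 3 hours 50 minutes flight time → 10:43 AM UTC.
Adelaide is UTC+9:30, so local arrival = 10:43 AM + 9:30 = 8:13 PM on Aug 21.
Layover = 5:38 AM − 8:13 PM (+1 day) = 9 hours 25 minutes.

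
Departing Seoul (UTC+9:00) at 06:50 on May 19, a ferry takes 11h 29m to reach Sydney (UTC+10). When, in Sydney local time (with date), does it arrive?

Convert departure to UTC: 06:50 − 9:00 = 21:50 UTC on May 18.
Add 11 hours and 29 minutes travel time → 09:19 UTC (May 19).
Sydney is UTC+10:00, so local arrival = 09:19 + 10:00 = 19:19 on May 19.

19:19 on May 19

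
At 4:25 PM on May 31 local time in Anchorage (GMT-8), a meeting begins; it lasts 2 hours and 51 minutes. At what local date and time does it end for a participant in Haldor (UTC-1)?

2:16 AM on June 1

Convert start to UTC: 4:25 PM + 8:00 = 12:25 AM UTC on Jun 1.
Add 2 hours and 51 minutes duration → 3:16 AM UTC.
Haldor is UTC−1:00, so local end time = 3:16 AM − 1:00 = 2:16 AM on Jun 1.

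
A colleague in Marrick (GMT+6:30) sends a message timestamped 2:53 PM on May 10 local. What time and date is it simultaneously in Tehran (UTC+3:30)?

11:53 AM on May 10

In UTC: 2:53 PM − 6:30 = 8:23 AM on May 10.
Tehran is UTC+3:30: 8:23 AM + 3:30 = 11:53 AM on May 10.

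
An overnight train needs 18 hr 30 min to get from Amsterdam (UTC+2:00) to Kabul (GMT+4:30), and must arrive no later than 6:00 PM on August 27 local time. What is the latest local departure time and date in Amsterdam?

9:00 PM on Aug 26

Target arrival in UTC: 6:00 PM − 4:30 = 1:30 PM on Aug 27.
Subtract 18 hours 30 minutes → departure 7:00 PM UTC on Aug 26.
Amsterdam is UTC+2:00: 7:00 PM + 2:00 = 9:00 PM on Aug 26.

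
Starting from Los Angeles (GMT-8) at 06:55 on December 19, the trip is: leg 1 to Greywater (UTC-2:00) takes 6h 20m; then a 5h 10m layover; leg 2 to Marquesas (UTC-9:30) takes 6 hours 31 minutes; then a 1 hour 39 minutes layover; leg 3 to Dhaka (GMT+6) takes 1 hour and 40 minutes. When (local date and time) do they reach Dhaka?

18:15 on December 20

Convert departure to UTC: 06:55 + 8:00 = 14:55 UTC on Dec 19.
Add 6 hours and 20 minutes leg 1 → 21:15 UTC.
Add 5 hours 10 minutes layover in Greywater → 02:25 UTC (Dec 20).
Add 6 hours 31 minutes leg 2 → 08:56 UTC.
Add 1 hour 39 minutes layover in Marquesas → 10:35 UTC.
Add 1 hour 40 minutes leg 3 → 12:15 UTC.
Dhaka is UTC+6:00, so local arrival = 12:15 + 6:00 = 18:15 on Dec 20.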